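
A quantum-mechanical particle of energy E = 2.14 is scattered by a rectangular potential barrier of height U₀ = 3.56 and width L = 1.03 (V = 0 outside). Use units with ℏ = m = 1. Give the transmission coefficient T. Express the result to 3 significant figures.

T = 0.113

E < U₀: inside the barrier ψ ∝ e^{±κx} with κ = √(2m(U₀ − E))/ℏ = 1.685.
κL = 1.736, sinh(κL) = 2.749.
The exact tunnelling result is T⁻¹ = 1 + U₀² sinh²(κL) / [4E(U₀ − E)] = 8.877, so T = 0.113.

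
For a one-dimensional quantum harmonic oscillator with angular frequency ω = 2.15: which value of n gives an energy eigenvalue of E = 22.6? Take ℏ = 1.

n = 10

Invert E_n = (n + ½)ℏω: n = E/ℏω − ½ = 10.012, so n = 10.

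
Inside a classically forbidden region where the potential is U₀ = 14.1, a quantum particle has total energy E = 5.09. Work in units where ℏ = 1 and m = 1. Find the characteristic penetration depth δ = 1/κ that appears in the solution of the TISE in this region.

Since E < U₀ the TISE in this region is ψ'' = κ²ψ with κ = √(2m(U₀ − E))/ℏ.
κ = √(2 × 1 × 9.01) = 4.245. The penetration depth is δ = 1/κ = 0.236.

δ = 0.236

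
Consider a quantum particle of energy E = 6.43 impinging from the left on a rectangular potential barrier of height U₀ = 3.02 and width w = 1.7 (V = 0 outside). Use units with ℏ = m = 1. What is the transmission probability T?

T = 0.912

Above the barrier the interior wavenumber is k₂ = √(2m(E − U₀))/ℏ = 2.612, giving phase k₂w = 4.440.
Matching at both interfaces gives T⁻¹ = 1 + U₀² sin²(k₂w) / [4E(E − U₀)] = 1.096, hence T = 0.912.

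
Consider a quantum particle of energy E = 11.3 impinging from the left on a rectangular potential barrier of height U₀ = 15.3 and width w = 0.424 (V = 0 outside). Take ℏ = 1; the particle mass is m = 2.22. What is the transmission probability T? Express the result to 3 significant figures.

T = 0.0840

E < U₀: inside the barrier ψ ∝ e^{±κx} with κ = √(2m(U₀ − E))/ℏ = 4.214.
κw = 1.787, sinh(κw) = 2.902.
The exact tunnelling result is T⁻¹ = 1 + U₀² sinh²(κw) / [4E(U₀ − E)] = 11.90, so T = 0.0840.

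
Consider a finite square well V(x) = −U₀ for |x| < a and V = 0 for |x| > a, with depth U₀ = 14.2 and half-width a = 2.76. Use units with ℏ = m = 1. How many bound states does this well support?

Define the well-strength parameter z₀ = (a/ℏ)√(2mU₀) = 2.76 × √(2·1·14.2) = 14.71.
A new bound state (alternating even/odd) appears each time z₀ passes a multiple of π/2, so N = ⌊2z₀/π⌋ + 1 = ⌊9.364⌋ + 1 = 10.

N = 10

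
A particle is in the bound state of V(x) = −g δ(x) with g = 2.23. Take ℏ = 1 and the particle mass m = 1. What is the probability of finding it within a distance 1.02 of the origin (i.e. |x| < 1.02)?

P = 0.989

The normalised bound state is ψ = √κ e^{−κ|x|} with κ = mg/ℏ² = 2.230.
P(|x| < d) = ∫_{−d}^{d} κ e^{−2κ|x|} dx = 1 − e^{−2κd} = 1 − e^{−4.549} = 0.9894.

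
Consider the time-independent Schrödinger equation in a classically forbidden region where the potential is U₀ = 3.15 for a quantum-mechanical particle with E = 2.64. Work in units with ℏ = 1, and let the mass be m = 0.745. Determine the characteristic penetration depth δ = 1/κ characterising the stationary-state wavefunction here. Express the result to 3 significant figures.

δ = 1.15

Since E < U₀ the TISE in this region is ψ'' = κ²ψ with κ = √(2m(U₀ − E))/ℏ.
κ = √(2 × 0.745 × 0.51) = 0.8717. The penetration depth is δ = 1/κ = 1.15.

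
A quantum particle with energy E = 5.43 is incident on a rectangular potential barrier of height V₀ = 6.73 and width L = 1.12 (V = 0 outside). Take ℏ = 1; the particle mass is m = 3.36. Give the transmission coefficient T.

E < V₀: inside the barrier ψ ∝ e^{±κx} with κ = √(2m(V₀ − E))/ℏ = 2.956.
κL = 3.310, sinh(κL) = 13.68.
The exact tunnelling result is T⁻¹ = 1 + V₀² sinh²(κL) / [4E(V₀ − E)] = 301.2, so T = 0.00332.

T = 0.00332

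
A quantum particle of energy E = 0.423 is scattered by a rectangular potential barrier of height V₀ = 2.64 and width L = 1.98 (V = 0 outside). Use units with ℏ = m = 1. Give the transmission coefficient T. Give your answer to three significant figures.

T = 0.000515

Since E < V₀ the interior solution is evanescent with decay constant κ = √(2m(V₀ − E))/ℏ = 2.106.
κL = 4.169, sinh(κL) = 32.33.
The exact tunnelling result is T⁻¹ = 1 + V₀² sinh²(κL) / [4E(V₀ − E)] = 1943, so T = 0.000515.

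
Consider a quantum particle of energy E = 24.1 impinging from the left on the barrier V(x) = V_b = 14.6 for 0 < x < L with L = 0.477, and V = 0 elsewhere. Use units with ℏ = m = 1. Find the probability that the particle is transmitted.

E > V_b: inside the barrier k₂ = √(2m(E − V_b))/ℏ = 4.359, k₂L = 2.079.
T = [1 + V_b² sin²(k₂L) / (4E(E − V_b))]⁻¹ = 1/1.178 = 0.849.

T = 0.849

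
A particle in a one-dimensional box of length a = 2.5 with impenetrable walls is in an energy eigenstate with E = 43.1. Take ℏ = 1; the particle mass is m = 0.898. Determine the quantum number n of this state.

From E_n = n²π²ℏ²/(2ma²) invert to n = √(2ma²E)/(πℏ).
n = (2.5/π) × √(2 × 0.898 × 43.1) = 7.001 → n = 7.

n = 7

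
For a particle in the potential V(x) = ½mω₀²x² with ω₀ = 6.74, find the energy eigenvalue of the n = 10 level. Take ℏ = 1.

E = 70.8

Using E_n = (n + ½)ℏω₀: E_10 = 10.5 × 6.74 = 70.77.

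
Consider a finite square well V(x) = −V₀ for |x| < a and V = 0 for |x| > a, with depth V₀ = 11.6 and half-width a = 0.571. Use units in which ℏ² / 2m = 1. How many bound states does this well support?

The dimensionless depth is z₀ = a√(2mV₀)/ℏ = 0.571 × √(11.60) = 1.945.
A new bound state (alternating even/odd) appears each time z₀ passes a multiple of π/2, so N = ⌊2z₀/π⌋ + 1 = ⌊1.238⌋ + 1 = 2.

N = 2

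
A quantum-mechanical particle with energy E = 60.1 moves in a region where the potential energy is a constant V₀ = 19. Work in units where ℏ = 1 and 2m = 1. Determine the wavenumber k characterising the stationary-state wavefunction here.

With E > V₀ the solution is oscillatory, ψ ∝ e^{±ikx} with k = √(2m(E − V₀))/ℏ.
k = √(2 × 0.5 × 41.1) = 6.411.

k = 6.41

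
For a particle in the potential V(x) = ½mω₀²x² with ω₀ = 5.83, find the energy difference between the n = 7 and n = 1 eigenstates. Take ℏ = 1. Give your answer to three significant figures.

E_n = ℏω₀(n + ½), so ΔE = (7 − 1) ℏω₀ = 6 × 5.83 = 34.98.

ΔE = 35.0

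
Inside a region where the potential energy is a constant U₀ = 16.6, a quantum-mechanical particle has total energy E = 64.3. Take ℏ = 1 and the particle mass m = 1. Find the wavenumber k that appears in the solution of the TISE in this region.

k = 9.77

With E > U₀ the solution is oscillatory, ψ ∝ e^{±ikx} with k = √(2m(E − U₀))/ℏ.
k = √(2 × 1 × 47.7) = 9.767.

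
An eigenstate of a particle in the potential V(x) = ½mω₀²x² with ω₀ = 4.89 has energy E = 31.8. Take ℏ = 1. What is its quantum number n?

E_n = ℏω₀(n + ½) ⇒ n = E/(ℏω₀) − ½ = 31.8/4.89 − 0.5 = 6.003 → n = 6.

n = 6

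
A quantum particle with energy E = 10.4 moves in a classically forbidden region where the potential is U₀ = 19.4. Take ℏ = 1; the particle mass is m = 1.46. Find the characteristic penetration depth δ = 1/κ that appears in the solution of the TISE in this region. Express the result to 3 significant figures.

Since E < U₀ the TISE in this region is ψ'' = κ²ψ with κ = √(2m(U₀ − E))/ℏ.
κ = √(2 × 1.46 × 9) = 5.126. The penetration depth is δ = 1/κ = 0.195.

δ = 0.195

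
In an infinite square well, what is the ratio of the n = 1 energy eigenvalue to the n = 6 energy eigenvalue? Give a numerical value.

0.0277778

E_n = n²π²ℏ²/(2mL²) so the ratio is n₂²/n₁² = 1/36 = 0.0277778.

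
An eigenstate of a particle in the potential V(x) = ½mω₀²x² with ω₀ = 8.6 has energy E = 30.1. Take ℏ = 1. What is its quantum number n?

n = 3

E_n = ℏω₀(n + ½) ⇒ n = E/(ℏω₀) − ½ = 30.1/8.6 − 0.5 = 3.000 → n = 3.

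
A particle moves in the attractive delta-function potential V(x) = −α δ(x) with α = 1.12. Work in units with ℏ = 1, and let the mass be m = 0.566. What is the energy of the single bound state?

The bound state is ψ(x) = √κ e^{−κ|x|}. The derivative jump ψ'(0⁺) − ψ'(0⁻) = −(2mα/ℏ²)ψ(0) fixes κ = mα/ℏ² = 0.6339.
Then E = −ℏ²κ²/(2m) = −mα²/(2ℏ²) = -0.3550.

E = -0.355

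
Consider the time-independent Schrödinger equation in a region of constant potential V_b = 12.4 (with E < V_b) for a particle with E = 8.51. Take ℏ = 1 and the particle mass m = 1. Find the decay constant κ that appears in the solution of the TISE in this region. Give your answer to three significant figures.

Since E < V_b the TISE in this region is ψ'' = κ²ψ with κ = √(2m(V_b − E))/ℏ.
κ = √(2 × 1 × 3.89) = 2.789.

κ = 2.79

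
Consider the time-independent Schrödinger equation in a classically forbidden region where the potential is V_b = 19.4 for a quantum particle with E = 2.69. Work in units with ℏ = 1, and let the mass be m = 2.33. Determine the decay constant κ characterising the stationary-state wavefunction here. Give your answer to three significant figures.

Since E < V_b the TISE in this region is ψ'' = κ²ψ with κ = √(2m(V_b − E))/ℏ.
κ = √(2 × 2.33 × 16.71) = 8.824.

κ = 8.82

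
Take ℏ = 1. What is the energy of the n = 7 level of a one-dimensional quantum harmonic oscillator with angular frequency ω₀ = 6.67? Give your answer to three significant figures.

E = 50.0

The oscillator eigenvalues are E_n = ℏω₀(n + ½), so E_7 = 6.67 × 7.5 = 50.03.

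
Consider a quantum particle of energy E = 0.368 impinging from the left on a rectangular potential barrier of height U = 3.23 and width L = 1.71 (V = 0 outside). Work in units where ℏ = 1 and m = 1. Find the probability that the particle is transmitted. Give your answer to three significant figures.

T = 0.000452

Since E < U the interior solution is evanescent with decay constant κ = √(2m(U − E))/ℏ = 2.392.
κL = 4.091, sinh(κL) = 29.90.
The exact tunnelling result is T⁻¹ = 1 + U² sinh²(κL) / [4E(U − E)] = 2214, so T = 0.000452.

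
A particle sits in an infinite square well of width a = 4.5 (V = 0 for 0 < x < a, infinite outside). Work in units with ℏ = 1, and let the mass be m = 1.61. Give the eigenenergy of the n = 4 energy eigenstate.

The infinite-well eigenfunctions ψ_n = √(2/a) sin(nπx/a) vanish at both walls, giving E_n = n²π²ℏ²/(2ma²).
E_4 = 4² × π² / (2 × 1.61 × 4.5²) = 2.422.

E = 2.42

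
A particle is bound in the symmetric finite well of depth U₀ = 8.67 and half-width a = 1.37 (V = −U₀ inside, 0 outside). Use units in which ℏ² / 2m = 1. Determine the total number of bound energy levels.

The dimensionless depth is z₀ = a√(2mU₀)/ℏ = 1.37 × √(8.670) = 4.034.
The even/odd transcendental equations gain one root per π/2 in z₀, giving N = 1 + ⌊2z₀/π⌋ = 1 + ⌊2.568⌋ = 3.

N = 3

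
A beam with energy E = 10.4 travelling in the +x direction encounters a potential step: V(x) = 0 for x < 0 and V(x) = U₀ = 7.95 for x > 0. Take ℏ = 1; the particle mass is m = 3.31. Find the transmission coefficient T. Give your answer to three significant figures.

On each side the TISE gives plane waves with k = √(2m(E − V))/ℏ: k₁ = √(2·3.31·10.4) = 8.297, k₂ = √(2·3.31·2.45) = 4.027.
Continuity of ψ and ψ′ at the step yields the reflection amplitude r = (k₁ − k₂)/(k₁ + k₂) = 0.3465; thus R = |r|² = 0.1200, T = 0.8800.

T = 0.880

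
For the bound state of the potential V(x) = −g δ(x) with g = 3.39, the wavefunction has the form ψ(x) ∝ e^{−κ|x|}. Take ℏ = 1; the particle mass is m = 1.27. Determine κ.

Integrating the TISE across x = 0 gives the cusp condition ψ'(0⁺) − ψ'(0⁻) = −(2mg/ℏ²)ψ(0).
With ψ ∝ e^{−κ|x|} this yields −2κ = −2mg/ℏ², so κ = mg/ℏ² = 4.305.

κ = 4.31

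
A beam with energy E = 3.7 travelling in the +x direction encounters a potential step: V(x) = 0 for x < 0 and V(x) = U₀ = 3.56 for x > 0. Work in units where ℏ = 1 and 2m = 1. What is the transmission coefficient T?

The wavenumbers are k₁ = √(2mE)/ℏ = 1.924 on the left and k₂ = √(2m(E − U₀))/ℏ = 0.3742 on the right.
Matching ψ and ψ′ at x = 0 gives r = (k₁ − k₂)/(k₁ + k₂), so R = r² = 0.4547 and T = 1 − R = 0.5453.

T = 0.545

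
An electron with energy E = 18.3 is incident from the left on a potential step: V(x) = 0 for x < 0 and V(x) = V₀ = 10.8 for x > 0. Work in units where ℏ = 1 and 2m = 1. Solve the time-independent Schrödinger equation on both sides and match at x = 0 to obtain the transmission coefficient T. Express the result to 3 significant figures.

On each side the TISE gives plane waves with k = √(2m(E − V))/ℏ: k₁ = √(2·½·18.3) = 4.278, k₂ = √(2·½·7.5) = 2.739.
Continuity of ψ and ψ′ at the step yields the reflection amplitude r = (k₁ − k₂)/(k₁ + k₂) = 0.2194; thus R = |r|² = 0.04813, T = 0.9519.

T = 0.952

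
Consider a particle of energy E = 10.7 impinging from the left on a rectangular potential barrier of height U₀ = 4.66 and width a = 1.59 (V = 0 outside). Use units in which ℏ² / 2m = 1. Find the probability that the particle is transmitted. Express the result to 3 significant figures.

T = 0.961

Above the barrier the interior wavenumber is k₂ = √(2m(E − U₀))/ℏ = 2.458, giving phase k₂a = 3.908.
Matching at both interfaces gives T⁻¹ = 1 + U₀² sin²(k₂a) / [4E(E − U₀)] = 1.040, hence T = 0.961.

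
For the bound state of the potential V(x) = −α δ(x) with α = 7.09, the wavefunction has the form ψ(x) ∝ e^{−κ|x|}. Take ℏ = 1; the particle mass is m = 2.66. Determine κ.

κ = 18.9

Integrate −(ℏ²/2m)ψ'' − αδ(x)ψ = Eψ from −ε to +ε: the ψ'' term gives ψ'(0⁺) − ψ'(0⁻) and the δ term gives −(2mα/ℏ²)ψ(0).
With ψ ∝ e^{−κ|x|} this yields −2κ = −2mα/ℏ², so κ = mα/ℏ² = 18.86.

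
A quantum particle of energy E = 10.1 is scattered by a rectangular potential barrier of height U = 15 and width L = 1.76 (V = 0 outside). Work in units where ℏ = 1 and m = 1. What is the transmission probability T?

T = 0.0000577

Since E < U the interior solution is evanescent with decay constant κ = √(2m(U − E))/ℏ = 3.130.
κL = 5.510, sinh(κL) = 123.5.
The exact tunnelling result is T⁻¹ = 1 + U² sinh²(κL) / [4E(U − E)] = 17350, so T = 0.0000577.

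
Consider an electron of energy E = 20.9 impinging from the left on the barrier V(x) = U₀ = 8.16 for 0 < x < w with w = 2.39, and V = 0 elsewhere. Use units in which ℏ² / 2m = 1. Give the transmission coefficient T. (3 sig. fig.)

E > U₀: inside the barrier k₂ = √(2m(E − U₀))/ℏ = 3.569, k₂w = 8.531.
T = [1 + U₀² sin²(k₂w) / (4E(E − U₀))]⁻¹ = 1/1.038 = 0.963.

T = 0.963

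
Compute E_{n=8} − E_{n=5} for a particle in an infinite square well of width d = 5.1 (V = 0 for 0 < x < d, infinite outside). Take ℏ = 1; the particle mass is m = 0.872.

ΔE = 8.49

E_n = n²π²ℏ²/(2md²), so ΔE = (8² − 5²) π²ℏ²/(2md²).
ΔE = 39 × π² / (2 × 0.872 × 5.1²) = 8.486.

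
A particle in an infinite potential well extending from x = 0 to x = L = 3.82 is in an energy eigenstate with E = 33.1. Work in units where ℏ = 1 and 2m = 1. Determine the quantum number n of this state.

n = 7

For an infinite well E_n = n²π²ℏ²/(2mL²), so n = (L/πℏ)√(2mE).
n = (3.82/π) × √(2 × 0.5 × 33.1) = 6.996 → n = 7.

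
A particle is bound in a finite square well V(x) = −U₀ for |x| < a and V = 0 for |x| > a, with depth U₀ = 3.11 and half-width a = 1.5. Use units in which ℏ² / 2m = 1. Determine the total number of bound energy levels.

The dimensionless depth is z₀ = a√(2mU₀)/ℏ = 1.5 × √(3.110) = 2.645.
A new bound state (alternating even/odd) appears each time z₀ passes a multiple of π/2, so N = ⌊2z₀/π⌋ + 1 = ⌊1.684⌋ + 1 = 2.

N = 2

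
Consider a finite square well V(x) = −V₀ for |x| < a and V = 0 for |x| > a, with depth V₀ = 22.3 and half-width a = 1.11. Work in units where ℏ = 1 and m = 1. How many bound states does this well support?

N = 5

The dimensionless depth is z₀ = a√(2mV₀)/ℏ = 1.11 × √(44.60) = 7.413.
The even/odd transcendental equations gain one root per π/2 in z₀, giving N = 1 + ⌊2z₀/π⌋ = 1 + ⌊4.719⌋ = 5.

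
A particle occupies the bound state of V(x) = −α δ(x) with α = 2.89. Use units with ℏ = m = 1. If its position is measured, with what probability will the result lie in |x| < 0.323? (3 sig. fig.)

P = 0.845

The normalised bound state is ψ = √κ e^{−κ|x|} with κ = mα/ℏ² = 2.890.
P(|x| < d) = ∫_{−d}^{d} κ e^{−2κ|x|} dx = 1 − e^{−2κd} = 1 − e^{−1.867} = 0.8454.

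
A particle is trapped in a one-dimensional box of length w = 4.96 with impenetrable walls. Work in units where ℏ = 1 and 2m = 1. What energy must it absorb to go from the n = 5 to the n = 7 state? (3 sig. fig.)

ΔE = 9.63

E_n = n²π²ℏ²/(2mw²), so ΔE = (7² − 5²) π²ℏ²/(2mw²).
ΔE = 24 × π² / (2 × 0.5 × 4.96²) = 9.628.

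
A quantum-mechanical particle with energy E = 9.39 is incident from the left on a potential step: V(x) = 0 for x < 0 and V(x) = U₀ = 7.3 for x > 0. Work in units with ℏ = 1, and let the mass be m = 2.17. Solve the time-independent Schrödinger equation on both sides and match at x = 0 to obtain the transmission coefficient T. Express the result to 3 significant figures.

On each side the TISE gives plane waves with k = √(2m(E − V))/ℏ: k₁ = √(2·2.17·9.39) = 6.384, k₂ = √(2·2.17·2.09) = 3.012.
Continuity of ψ and ψ′ at the step yields the reflection amplitude r = (k₁ − k₂)/(k₁ + k₂) = 0.3589; thus R = |r|² = 0.1288, T = 0.8712.

T = 0.871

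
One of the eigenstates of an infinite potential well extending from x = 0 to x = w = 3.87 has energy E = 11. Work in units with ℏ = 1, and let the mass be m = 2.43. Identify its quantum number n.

From E_n = n²π²ℏ²/(2mw²) invert to n = √(2mw²E)/(πℏ).
n = (3.87/π) × √(2 × 2.43 × 11) = 9.007 → n = 9.

n = 9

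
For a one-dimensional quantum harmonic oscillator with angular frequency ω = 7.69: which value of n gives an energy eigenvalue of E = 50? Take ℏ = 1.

n = 6

E_n = ℏω(n + ½) ⇒ n = E/(ℏω) − ½ = 50/7.69 − 0.5 = 6.002 → n = 6.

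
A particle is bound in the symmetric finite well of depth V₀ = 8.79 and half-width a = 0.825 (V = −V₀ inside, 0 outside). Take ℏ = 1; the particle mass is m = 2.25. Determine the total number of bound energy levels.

N = 4

The dimensionless depth is z₀ = a√(2mV₀)/ℏ = 0.825 × √(39.56) = 5.189.
The even/odd transcendental equations gain one root per π/2 in z₀, giving N = 1 + ⌊2z₀/π⌋ = 1 + ⌊3.303⌋ = 4.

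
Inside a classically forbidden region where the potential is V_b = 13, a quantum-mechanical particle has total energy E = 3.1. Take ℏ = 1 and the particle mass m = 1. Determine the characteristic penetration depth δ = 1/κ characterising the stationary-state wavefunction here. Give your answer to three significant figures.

δ = 0.225

Since E < V_b the TISE in this region is ψ'' = κ²ψ with κ = √(2m(V_b − E))/ℏ.
κ = √(2 × 1 × 9.9) = 4.450. The penetration depth is δ = 1/κ = 0.225.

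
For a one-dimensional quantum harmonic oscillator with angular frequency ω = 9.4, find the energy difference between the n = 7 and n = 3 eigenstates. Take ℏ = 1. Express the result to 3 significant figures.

E_n = ℏω(n + ½), so ΔE = (7 − 3) ℏω = 4 × 9.4 = 37.60.

ΔE = 37.6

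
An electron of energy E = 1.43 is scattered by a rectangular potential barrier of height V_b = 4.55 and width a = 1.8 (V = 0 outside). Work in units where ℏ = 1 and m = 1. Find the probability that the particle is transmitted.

T = 0.000429

E < V_b: inside the barrier ψ ∝ e^{±κx} with κ = √(2m(V_b − E))/ℏ = 2.498.
κa = 4.496, sinh(κa) = 44.84.
Matching ψ, ψ′ at both faces gives T = [1 + V_b² sinh²(κa) / (4E(V_b − E))]⁻¹ = 1/2334 = 0.000429.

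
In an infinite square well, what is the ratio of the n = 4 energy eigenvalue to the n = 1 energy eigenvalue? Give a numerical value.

E_n = n²π²ℏ²/(2mL²) so the ratio is n₂²/n₁² = 16/1 = 16.

16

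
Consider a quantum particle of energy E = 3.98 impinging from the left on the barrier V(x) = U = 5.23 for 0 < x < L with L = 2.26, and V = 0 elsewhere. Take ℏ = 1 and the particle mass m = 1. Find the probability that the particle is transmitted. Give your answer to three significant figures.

T = 0.00229

E < U: inside the barrier ψ ∝ e^{±κx} with κ = √(2m(U − E))/ℏ = 1.581.
κL = 3.573, sinh(κL) = 17.80.
The exact tunnelling result is T⁻¹ = 1 + U² sinh²(κL) / [4E(U − E)] = 436.7, so T = 0.00229.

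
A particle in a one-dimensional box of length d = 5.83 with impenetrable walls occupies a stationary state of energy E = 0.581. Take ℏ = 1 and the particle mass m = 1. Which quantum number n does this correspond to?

From E_n = n²π²ℏ²/(2md²) invert to n = √(2md²E)/(πℏ).
n = (5.83/π) × √(2 × 1 × 0.581) = 2.000 → n = 2.

n = 2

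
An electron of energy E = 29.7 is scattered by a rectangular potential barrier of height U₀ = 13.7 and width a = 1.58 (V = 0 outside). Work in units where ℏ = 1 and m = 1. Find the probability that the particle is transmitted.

T = 0.979

E > U₀: inside the barrier k₂ = √(2m(E − U₀))/ℏ = 5.657, k₂a = 8.938.
Matching at both interfaces gives T⁻¹ = 1 + U₀² sin²(k₂a) / [4E(E − U₀)] = 1.022, hence T = 0.979.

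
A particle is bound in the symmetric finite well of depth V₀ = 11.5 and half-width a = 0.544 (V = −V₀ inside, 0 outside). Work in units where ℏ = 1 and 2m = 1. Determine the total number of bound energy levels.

The dimensionless depth is z₀ = a√(2mV₀)/ℏ = 0.544 × √(11.50) = 1.845.
A new bound state (alternating even/odd) appears each time z₀ passes a multiple of π/2, so N = ⌊2z₀/π⌋ + 1 = ⌊1.174⌋ + 1 = 2.

N = 2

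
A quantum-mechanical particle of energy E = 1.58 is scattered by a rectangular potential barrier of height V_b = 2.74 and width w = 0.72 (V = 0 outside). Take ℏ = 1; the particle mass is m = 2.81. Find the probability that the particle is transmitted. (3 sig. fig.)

T = 0.0942

Since E < V_b the interior solution is evanescent with decay constant κ = √(2m(V_b − E))/ℏ = 2.553.
κw = 1.838, sinh(κw) = 3.064.
The exact tunnelling result is T⁻¹ = 1 + V_b² sinh²(κw) / [4E(V_b − E)] = 10.61, so T = 0.0942.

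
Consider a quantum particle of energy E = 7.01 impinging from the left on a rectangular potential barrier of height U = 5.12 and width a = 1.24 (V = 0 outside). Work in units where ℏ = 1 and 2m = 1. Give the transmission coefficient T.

E > U: inside the barrier k₂ = √(2m(E − U))/ℏ = 1.375, k₂a = 1.705.
Matching at both interfaces gives T⁻¹ = 1 + U² sin²(k₂a) / [4E(E − U)] = 1.486, hence T = 0.673.

T = 0.673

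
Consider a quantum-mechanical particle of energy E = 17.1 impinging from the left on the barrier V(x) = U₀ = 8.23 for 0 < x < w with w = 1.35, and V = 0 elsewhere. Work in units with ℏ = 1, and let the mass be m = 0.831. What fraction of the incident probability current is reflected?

R = 0.0814

E > U₀: inside the barrier k₂ = √(2m(E − U₀))/ℏ = 3.840, k₂w = 5.183.
Matching at both interfaces gives T⁻¹ = 1 + U₀² sin²(k₂w) / [4E(E − U₀)] = 1.089, hence T = 0.919.
R = 1 − T = 0.0814.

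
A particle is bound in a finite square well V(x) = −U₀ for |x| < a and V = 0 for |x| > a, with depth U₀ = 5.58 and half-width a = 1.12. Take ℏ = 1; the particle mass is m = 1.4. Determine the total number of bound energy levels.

Define the well-strength parameter z₀ = (a/ℏ)√(2mU₀) = 1.12 × √(2·1.4·5.58) = 4.427.
A new bound state (alternating even/odd) appears each time z₀ passes a multiple of π/2, so N = ⌊2z₀/π⌋ + 1 = ⌊2.818⌋ + 1 = 3.

N = 3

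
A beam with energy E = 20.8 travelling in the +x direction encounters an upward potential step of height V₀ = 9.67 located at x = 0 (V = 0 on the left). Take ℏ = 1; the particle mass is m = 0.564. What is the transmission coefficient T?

On each side the TISE gives plane waves with k = √(2m(E − V))/ℏ: k₁ = √(2·0.564·20.8) = 4.844, k₂ = √(2·0.564·11.13) = 3.543.
Continuity of ψ and ψ′ at the step yields the reflection amplitude r = (k₁ − k₂)/(k₁ + k₂) = 0.1551; thus R = |r|² = 0.02405, T = 0.9760.

T = 0.976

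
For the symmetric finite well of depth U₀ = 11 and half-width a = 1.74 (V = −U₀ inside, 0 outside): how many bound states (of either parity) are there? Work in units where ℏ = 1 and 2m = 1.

Define the well-strength parameter z₀ = (a/ℏ)√(2mU₀) = 1.74 × √(2·0.5·11) = 5.771.
The even/odd transcendental equations gain one root per π/2 in z₀, giving N = 1 + ⌊2z₀/π⌋ = 1 + ⌊3.674⌋ = 4.

N = 4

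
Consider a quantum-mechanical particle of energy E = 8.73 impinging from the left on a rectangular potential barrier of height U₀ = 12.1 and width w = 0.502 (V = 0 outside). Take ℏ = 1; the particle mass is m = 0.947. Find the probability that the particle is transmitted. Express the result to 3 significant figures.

Since E < U₀ the interior solution is evanescent with decay constant κ = √(2m(U₀ − E))/ℏ = 2.526.
κw = 1.268, sinh(κw) = 1.637.
Matching ψ, ψ′ at both faces gives T = [1 + U₀² sinh²(κw) / (4E(U₀ − E))]⁻¹ = 1/4.333 = 0.231.

T = 0.231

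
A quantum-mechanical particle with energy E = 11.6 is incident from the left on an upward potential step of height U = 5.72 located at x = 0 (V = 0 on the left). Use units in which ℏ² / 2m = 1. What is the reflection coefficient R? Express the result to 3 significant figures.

On each side the TISE gives plane waves with k = √(2m(E − V))/ℏ: k₁ = √(2·½·11.6) = 3.406, k₂ = √(2·½·5.88) = 2.425.
Continuity of ψ and ψ′ at the step yields the reflection amplitude r = (k₁ − k₂)/(k₁ + k₂) = 0.1682; thus R = |r|² = 0.02831, T = 0.9717.

R = 0.0283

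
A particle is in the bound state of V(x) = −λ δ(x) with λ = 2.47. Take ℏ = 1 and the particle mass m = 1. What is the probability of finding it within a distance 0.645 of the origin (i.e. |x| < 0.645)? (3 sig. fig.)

P = 0.959

The normalised bound state is ψ = √κ e^{−κ|x|} with κ = mλ/ℏ² = 2.470.
P(|x| < d) = ∫_{−d}^{d} κ e^{−2κ|x|} dx = 1 − e^{−2κd} = 1 − e^{−3.186} = 0.9587.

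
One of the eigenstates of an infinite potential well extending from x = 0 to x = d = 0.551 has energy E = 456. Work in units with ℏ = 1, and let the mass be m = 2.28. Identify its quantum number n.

From E_n = n²π²ℏ²/(2md²) invert to n = √(2md²E)/(πℏ).
n = (0.551/π) × √(2 × 2.28 × 456) = 7.998 → n = 8.

n = 8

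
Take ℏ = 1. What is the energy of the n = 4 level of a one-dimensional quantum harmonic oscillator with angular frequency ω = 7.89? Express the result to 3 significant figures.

The oscillator eigenvalues are E_n = ℏω(n + ½), so E_4 = 7.89 × 4.5 = 35.51.

E = 35.5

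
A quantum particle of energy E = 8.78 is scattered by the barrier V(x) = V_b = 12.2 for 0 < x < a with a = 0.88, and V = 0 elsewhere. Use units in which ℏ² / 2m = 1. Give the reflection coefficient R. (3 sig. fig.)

R = 0.881

Since E < V_b the interior solution is evanescent with decay constant κ = √(2m(V_b − E))/ℏ = 1.849.
κa = 1.627, sinh(κa) = 2.447.
Matching ψ, ψ′ at both faces gives T = [1 + V_b² sinh²(κa) / (4E(V_b − E))]⁻¹ = 1/8.421 = 0.119.
R = 1 − T = 0.881.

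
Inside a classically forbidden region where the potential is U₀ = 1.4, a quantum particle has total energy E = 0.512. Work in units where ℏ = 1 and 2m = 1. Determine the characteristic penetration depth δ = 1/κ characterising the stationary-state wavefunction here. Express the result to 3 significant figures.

Since E < U₀ the TISE in this region is ψ'' = κ²ψ with κ = √(2m(U₀ − E))/ℏ.
κ = √(2 × 0.5 × 0.888) = 0.9423. The penetration depth is δ = 1/κ = 1.06.

δ = 1.06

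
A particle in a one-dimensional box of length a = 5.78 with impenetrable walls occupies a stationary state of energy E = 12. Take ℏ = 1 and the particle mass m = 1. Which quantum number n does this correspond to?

For an infinite well E_n = n²π²ℏ²/(2ma²), so n = (a/πℏ)√(2mE).
n = (5.78/π) × √(2 × 1 × 12) = 9.013 → n = 9.

n = 9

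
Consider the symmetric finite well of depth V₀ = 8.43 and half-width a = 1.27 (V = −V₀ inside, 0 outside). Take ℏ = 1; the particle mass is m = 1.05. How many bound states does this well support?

Define the well-strength parameter z₀ = (a/ℏ)√(2mV₀) = 1.27 × √(2·1.05·8.43) = 5.344.
The even/odd transcendental equations gain one root per π/2 in z₀, giving N = 1 + ⌊2z₀/π⌋ = 1 + ⌊3.402⌋ = 4.

N = 4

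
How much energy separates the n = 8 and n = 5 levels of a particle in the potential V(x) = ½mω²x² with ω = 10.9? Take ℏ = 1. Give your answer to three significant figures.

E_n = ℏω(n + ½), so ΔE = (8 − 5) ℏω = 3 × 10.9 = 32.70.

ΔE = 32.7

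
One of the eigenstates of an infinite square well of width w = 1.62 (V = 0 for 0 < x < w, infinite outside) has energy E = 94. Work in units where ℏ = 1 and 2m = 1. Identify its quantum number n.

n = 5

From E_n = n²π²ℏ²/(2mw²) invert to n = √(2mw²E)/(πℏ).
n = (1.62/π) × √(2 × 0.5 × 94) = 5.000 → n = 5.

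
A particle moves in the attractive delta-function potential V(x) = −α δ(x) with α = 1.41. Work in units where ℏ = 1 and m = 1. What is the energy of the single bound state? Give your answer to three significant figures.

E = -0.994

The bound state is ψ(x) = √κ e^{−κ|x|}. The derivative jump ψ'(0⁺) − ψ'(0⁻) = −(2mα/ℏ²)ψ(0) fixes κ = mα/ℏ² = 1.410.
Then E = −ℏ²κ²/(2m) = −mα²/(2ℏ²) = -0.9941.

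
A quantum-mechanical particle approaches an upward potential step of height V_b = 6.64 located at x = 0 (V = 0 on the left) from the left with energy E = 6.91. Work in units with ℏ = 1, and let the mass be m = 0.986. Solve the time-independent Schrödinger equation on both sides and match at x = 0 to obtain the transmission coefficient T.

The wavenumbers are k₁ = √(2mE)/ℏ = 3.691 on the left and k₂ = √(2m(E − V_b))/ℏ = 0.7297 on the right.
Matching ψ and ψ′ at x = 0 gives r = (k₁ − k₂)/(k₁ + k₂), so R = r² = 0.4488 and T = 1 − R = 0.5512.

T = 0.551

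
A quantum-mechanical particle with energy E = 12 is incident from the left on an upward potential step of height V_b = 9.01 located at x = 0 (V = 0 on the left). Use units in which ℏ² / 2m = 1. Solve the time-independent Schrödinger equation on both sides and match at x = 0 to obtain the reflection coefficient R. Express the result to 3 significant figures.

The wavenumbers are k₁ = √(2mE)/ℏ = 3.464 on the left and k₂ = √(2m(E − V_b))/ℏ = 1.729 on the right.
Continuity of ψ and ψ′ at the step yields the reflection amplitude r = (k₁ − k₂)/(k₁ + k₂) = 0.3341; thus R = |r|² = 0.1116, T = 0.8884.

R = 0.112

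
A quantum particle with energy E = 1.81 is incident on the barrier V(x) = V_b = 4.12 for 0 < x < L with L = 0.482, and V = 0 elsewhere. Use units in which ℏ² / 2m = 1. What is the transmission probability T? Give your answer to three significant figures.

T = 0.606

Since E < V_b the interior solution is evanescent with decay constant κ = √(2m(V_b − E))/ℏ = 1.520.
κL = 0.7326, sinh(κL) = 0.7999.
The exact tunnelling result is T⁻¹ = 1 + V_b² sinh²(κL) / [4E(V_b − E)] = 1.649, so T = 0.606.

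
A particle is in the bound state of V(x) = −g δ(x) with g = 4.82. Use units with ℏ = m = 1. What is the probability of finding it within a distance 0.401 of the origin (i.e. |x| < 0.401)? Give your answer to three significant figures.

P = 0.979

The normalised bound state is ψ = √κ e^{−κ|x|} with κ = mg/ℏ² = 4.820.
P(|x| < d) = ∫_{−d}^{d} κ e^{−2κ|x|} dx = 1 − e^{−2κd} = 1 − e^{−3.866} = 0.9791.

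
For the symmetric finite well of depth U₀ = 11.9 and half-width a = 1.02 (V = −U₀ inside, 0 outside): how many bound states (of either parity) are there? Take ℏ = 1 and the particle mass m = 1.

N = 4

The dimensionless depth is z₀ = a√(2mU₀)/ℏ = 1.02 × √(23.80) = 4.976.
A new bound state (alternating even/odd) appears each time z₀ passes a multiple of π/2, so N = ⌊2z₀/π⌋ + 1 = ⌊3.168⌋ + 1 = 4.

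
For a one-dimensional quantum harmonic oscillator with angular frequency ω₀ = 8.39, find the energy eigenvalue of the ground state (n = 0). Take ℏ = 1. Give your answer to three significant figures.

E = 4.20

Using E_n = (n + ½)ℏω₀: E_0 = 0.5 × 8.39 = 4.195.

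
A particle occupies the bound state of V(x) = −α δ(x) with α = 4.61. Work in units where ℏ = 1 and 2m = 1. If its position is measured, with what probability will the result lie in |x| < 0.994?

The normalised bound state is ψ = √κ e^{−κ|x|} with κ = mα/ℏ² = 2.305.
P(|x| < d) = ∫_{−d}^{d} κ e^{−2κ|x|} dx = 1 − e^{−2κd} = 1 − e^{−4.582} = 0.9898.

P = 0.990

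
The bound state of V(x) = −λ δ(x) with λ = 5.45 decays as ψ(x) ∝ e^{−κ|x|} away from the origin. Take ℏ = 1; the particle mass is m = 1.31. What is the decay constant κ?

κ = 7.14

Integrate −(ℏ²/2m)ψ'' − λδ(x)ψ = Eψ from −ε to +ε: the ψ'' term gives ψ'(0⁺) − ψ'(0⁻) and the δ term gives −(2mλ/ℏ²)ψ(0).
With ψ ∝ e^{−κ|x|} this yields −2κ = −2mλ/ℏ², so κ = mλ/ℏ² = 7.140.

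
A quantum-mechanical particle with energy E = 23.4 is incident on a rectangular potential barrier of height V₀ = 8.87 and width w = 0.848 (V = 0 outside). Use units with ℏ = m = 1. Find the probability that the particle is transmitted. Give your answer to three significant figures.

T = 0.946

Above the barrier the interior wavenumber is k₂ = √(2m(E − V₀))/ℏ = 5.391, giving phase k₂w = 4.571.
Matching at both interfaces gives T⁻¹ = 1 + V₀² sin²(k₂w) / [4E(E − V₀)] = 1.057, hence T = 0.946.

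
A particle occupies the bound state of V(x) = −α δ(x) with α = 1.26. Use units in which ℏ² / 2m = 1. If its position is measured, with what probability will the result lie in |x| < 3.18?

P = 0.982

The normalised bound state is ψ = √κ e^{−κ|x|} with κ = mα/ℏ² = 0.6300.
P(|x| < d) = ∫_{−d}^{d} κ e^{−2κ|x|} dx = 1 − e^{−2κd} = 1 − e^{−4.007} = 0.9818.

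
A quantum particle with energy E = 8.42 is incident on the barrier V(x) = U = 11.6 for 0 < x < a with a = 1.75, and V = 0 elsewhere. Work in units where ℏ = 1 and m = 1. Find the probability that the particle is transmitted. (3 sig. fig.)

E < U: inside the barrier ψ ∝ e^{±κx} with κ = √(2m(U − E))/ℏ = 2.522.
κa = 4.413, sinh(κa) = 41.27.
Matching ψ, ψ′ at both faces gives T = [1 + U² sinh²(κa) / (4E(U − E))]⁻¹ = 1/2140 = 0.000467.

T = 0.000467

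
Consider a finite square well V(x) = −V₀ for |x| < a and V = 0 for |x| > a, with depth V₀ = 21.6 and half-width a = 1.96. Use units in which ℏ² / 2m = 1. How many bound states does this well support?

N = 6

Define the well-strength parameter z₀ = (a/ℏ)√(2mV₀) = 1.96 × √(2·0.5·21.6) = 9.109.
A new bound state (alternating even/odd) appears each time z₀ passes a multiple of π/2, so N = ⌊2z₀/π⌋ + 1 = ⌊5.799⌋ + 1 = 6.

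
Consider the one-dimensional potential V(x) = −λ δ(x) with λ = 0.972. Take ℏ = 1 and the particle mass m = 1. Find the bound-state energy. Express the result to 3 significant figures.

For x ≠ 0 the bound state is ψ ∝ e^{−κ|x|}; integrating the TISE across the delta gives the cusp condition 2κ = 2mλ/ℏ², so κ = 0.9720.
Then E = −ℏ²κ²/(2m) = −mλ²/(2ℏ²) = -0.4724.

E = -0.472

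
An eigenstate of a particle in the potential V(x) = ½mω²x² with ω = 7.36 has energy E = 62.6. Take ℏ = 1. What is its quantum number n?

n = 8

Invert E_n = (n + ½)ℏω: n = E/ℏω − ½ = 8.005, so n = 8.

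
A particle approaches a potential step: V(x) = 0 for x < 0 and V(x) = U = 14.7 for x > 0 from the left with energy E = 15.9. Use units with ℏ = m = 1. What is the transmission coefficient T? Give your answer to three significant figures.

T = 0.676

On each side the TISE gives plane waves with k = √(2m(E − V))/ℏ: k₁ = √(2·1·15.9) = 5.639, k₂ = √(2·1·1.2) = 1.549.
Matching ψ and ψ′ at x = 0 gives r = (k₁ − k₂)/(k₁ + k₂), so R = r² = 0.3237 and T = 1 − R = 0.6763.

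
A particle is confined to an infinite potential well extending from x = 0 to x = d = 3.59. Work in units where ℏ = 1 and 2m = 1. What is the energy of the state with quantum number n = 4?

E = 12.3

Requiring ψ(0) = ψ(d) = 0 quantises k = nπ/d, hence E_n = ℏ²k²/2m = n²π²ℏ²/(2md²).
E_4 = 4² × π² / (2 × 0.5 × 3.59²) = 12.25.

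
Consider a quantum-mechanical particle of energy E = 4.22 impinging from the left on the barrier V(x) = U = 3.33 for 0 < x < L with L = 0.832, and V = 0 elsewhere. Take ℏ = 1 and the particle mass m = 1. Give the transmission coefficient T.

T = 0.628

E > U: inside the barrier k₂ = √(2m(E − U))/ℏ = 1.334, k₂L = 1.110.
T = [1 + U² sin²(k₂L) / (4E(E − U))]⁻¹ = 1/1.592 = 0.628.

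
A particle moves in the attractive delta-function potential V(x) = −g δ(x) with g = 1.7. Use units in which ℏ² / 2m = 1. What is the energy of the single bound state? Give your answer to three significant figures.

E = -0.723

For x ≠ 0 the bound state is ψ ∝ e^{−κ|x|}; integrating the TISE across the delta gives the cusp condition 2κ = 2mg/ℏ², so κ = 0.8500.
Then E = −ℏ²κ²/(2m) = −mg²/(2ℏ²) = -0.7225.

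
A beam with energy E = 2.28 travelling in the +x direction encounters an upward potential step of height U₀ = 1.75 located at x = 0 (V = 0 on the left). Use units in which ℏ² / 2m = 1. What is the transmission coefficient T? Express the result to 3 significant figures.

On each side the TISE gives plane waves with k = √(2m(E − V))/ℏ: k₁ = √(2·½·2.28) = 1.510, k₂ = √(2·½·0.53) = 0.7280.
Continuity of ψ and ψ′ at the step yields the reflection amplitude r = (k₁ − k₂)/(k₁ + k₂) = 0.3494; thus R = |r|² = 0.1221, T = 0.8779.

T = 0.878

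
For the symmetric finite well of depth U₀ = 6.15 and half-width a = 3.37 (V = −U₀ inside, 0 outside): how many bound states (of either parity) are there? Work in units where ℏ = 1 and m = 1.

Define the well-strength parameter z₀ = (a/ℏ)√(2mU₀) = 3.37 × √(2·1·6.15) = 11.82.
The even/odd transcendental equations gain one root per π/2 in z₀, giving N = 1 + ⌊2z₀/π⌋ = 1 + ⌊7.524⌋ = 8.

N = 8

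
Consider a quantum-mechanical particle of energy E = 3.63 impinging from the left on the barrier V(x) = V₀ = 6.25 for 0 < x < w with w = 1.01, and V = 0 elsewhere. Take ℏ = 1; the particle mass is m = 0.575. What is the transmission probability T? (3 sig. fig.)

T = 0.111

Since E < V₀ the interior solution is evanescent with decay constant κ = √(2m(V₀ − E))/ℏ = 1.736.
κw = 1.753, sinh(κw) = 2.800.
The exact tunnelling result is T⁻¹ = 1 + V₀² sinh²(κw) / [4E(V₀ − E)] = 9.049, so T = 0.111.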